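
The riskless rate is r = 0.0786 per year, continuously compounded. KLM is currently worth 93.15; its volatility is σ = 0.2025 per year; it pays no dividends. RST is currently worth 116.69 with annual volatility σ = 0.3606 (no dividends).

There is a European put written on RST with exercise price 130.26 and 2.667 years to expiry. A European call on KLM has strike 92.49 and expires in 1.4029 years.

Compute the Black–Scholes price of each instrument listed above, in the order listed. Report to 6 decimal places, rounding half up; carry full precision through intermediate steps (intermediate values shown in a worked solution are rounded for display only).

[RST put K=130.26]
σ√T = 0.3606·√2.667 = 0.588894
d₁ = (ln(S/K) + (r+σ²/2)T) / (σ√T) = (ln(116.69/130.26) + (0.0786+0.3606²/2)·2.667) / 0.588894 = (-0.110012 + 0.383024) / 0.588894 = 0.463602
d₂ = d₁ − σ√T = 0.463602 − 0.588894 = -0.125292
e^{−rT} = 0.810887
N(−d₁) = 0.321466,  N(−d₂) = 0.549854
price = K·e^{−rT}·N(−d₂) − S·N(−d₁) = 58.078945 − 37.511904 = 20.567041
[KLM call K=92.49]
σ√T = 0.2025·√1.4029 = 0.239849
d₁ = (ln(S/K) + (r+σ²/2)T) / (σ√T) = (ln(93.15/92.49) + (0.0786+0.2025²/2)·1.4029) / 0.239849 = (0.007111 + 0.139032) / 0.239849 = 0.609309
d₂ = d₁ − σ√T = 0.609309 − 0.239849 = 0.369460
e^{−rT} = 0.895594
N(d₁) = 0.728840,  N(d₂) = 0.644108
price = S·N(d₁) − K·e^{−rT}·N(d₂) = 67.891466 − 53.353680 = 14.537786

price(RST put K=130.26) = 20.567041
price(KLM call K=92.49) = 14.537786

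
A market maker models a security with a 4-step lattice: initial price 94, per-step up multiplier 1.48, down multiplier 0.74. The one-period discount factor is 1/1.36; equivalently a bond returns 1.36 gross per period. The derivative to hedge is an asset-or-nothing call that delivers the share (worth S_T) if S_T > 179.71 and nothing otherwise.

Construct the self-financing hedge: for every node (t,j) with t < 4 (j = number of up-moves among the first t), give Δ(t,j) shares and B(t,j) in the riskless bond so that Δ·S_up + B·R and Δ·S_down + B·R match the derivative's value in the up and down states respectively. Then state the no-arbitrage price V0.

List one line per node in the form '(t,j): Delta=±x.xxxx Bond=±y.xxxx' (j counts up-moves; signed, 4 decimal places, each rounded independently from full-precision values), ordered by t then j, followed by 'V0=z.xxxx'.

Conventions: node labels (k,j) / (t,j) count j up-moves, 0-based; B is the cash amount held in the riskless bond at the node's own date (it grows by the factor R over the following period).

(0,0): Delta=1.1981 Bond=-22.5102
(1,0): Delta=1.6626 Bond=-62.9286
(1,1): Delta=1.1531 Bond=-24.3595
(2,0): Delta=0.0000 Bond=0.0000
(2,1): Delta=1.8235 Bond=-102.1473
(2,2): Delta=1.0882 Bond=-19.7704
(3,0): Delta=0.0000 Bond=0.0000
(3,1): Delta=0.0000 Bond=0.0000
(3,2): Delta=2.0000 Bond=-165.8081
(3,3): Delta=1.0000 Bond=0.0000
V0=90.1085

No-arbitrage ⇒ martingale measure with p* = (R−d)/(u−d) = 0.8378.
Terminal payoffs: V(4,0)=0.0000, V(4,1)=0.0000, V(4,2)=0.0000, V(4,3)=225.4991, V(4,4)=450.9981
  t=3,j=0: stock 38.0911 → up 56.3748 (V=0.0000), down 28.1874 (V=0.0000). Price 0.0000; hedge Δ=0.0000, bond B=0.0000.
  t=3,j=1: stock 76.1821 → up 112.7495 (V=0.0000), down 56.3748 (V=0.0000). Price 0.0000; hedge Δ=0.0000, bond B=0.0000.
  t=3,j=2: stock 152.3642 → up 225.4991 (V=225.4991), down 112.7495 (V=0.0000). Price 138.9203; hedge Δ=2.0000, bond B=-165.8081.
  t=3,j=3: stock 304.7284 → up 450.9981 (V=450.9981), down 225.4991 (V=225.4991). Price 304.7284; hedge Δ=1.0000, bond B=0.0000.
  t=2,j=0: stock 51.4744 → up 76.1821 (V=0.0000), down 38.0911 (V=0.0000). Price 0.0000; hedge Δ=0.0000, bond B=0.0000.
  t=2,j=1: stock 102.9488 → up 152.3642 (V=138.9203), down 76.1821 (V=0.0000). Price 85.5829; hedge Δ=1.8235, bond B=-102.1473.
  t=2,j=2: stock 205.8976 → up 304.7284 (V=304.7284), down 152.3642 (V=138.9203). Price 204.2946; hedge Δ=1.0882, bond B=-19.7704.
  t=1,j=0: stock 69.5600 → up 102.9488 (V=85.5829), down 51.4744 (V=0.0000). Price 52.7239; hedge Δ=1.6626, bond B=-62.9286.
  t=1,j=1: stock 139.1200 → up 205.8976 (V=204.2946), down 102.9488 (V=85.5829). Price 136.0618; hedge Δ=1.1531, bond B=-24.3595.
  t=0,j=0: stock 94.0000 → up 139.1200 (V=136.0618), down 69.5600 (V=52.7239). Price 90.1085; hedge Δ=1.1981, bond B=-22.5102.
Verification: the root portfolio costs Δ(0,0)·S0 + B(0,0) = 90.1085, matching V0.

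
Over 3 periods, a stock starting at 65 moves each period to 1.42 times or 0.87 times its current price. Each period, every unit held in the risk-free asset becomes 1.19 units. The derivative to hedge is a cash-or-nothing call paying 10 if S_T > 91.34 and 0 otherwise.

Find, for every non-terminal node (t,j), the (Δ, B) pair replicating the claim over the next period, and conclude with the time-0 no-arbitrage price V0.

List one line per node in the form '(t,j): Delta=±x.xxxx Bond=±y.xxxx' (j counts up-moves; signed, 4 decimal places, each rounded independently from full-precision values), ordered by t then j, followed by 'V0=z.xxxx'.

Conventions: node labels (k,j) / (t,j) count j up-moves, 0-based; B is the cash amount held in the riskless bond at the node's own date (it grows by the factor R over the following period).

(0,0): Delta=0.0961 Bond=-2.5589
(1,0): Delta=0.1572 Bond=-6.4991
(1,1): Delta=0.0692 Bond=-0.5626
(2,0): Delta=0.0000 Bond=0.0000
(2,1): Delta=0.2264 Bond=-13.2926
(2,2): Delta=0.0000 Bond=8.4034
V0=3.6889

Arbitrage-free pricing uses the up-move probability p* = (R−d)/(u−d) = 0.5818, discounting each step at R = 1.19.
Expiry values: V(3,0)=0.0000, V(3,1)=0.0000, V(3,2)=10.0000, V(3,3)=10.0000
Node (2,0) S=49.1985: V=(p*·0.0000+(1−p*)·0.0000)/1.19=0.0000; Δ=(0.0000−0.0000)/(69.8619−42.8027)=0.0000; B=V−Δ·S=0.0000
Node (2,1) S=80.3010: V=(p*·10.0000+(1−p*)·0.0000)/1.19=4.8892; Δ=(10.0000−0.0000)/(114.0274−69.8619)=0.2264; B=V−Δ·S=-13.2926
Node (2,2) S=131.0660: V=(p*·10.0000+(1−p*)·10.0000)/1.19=8.4034; Δ=(10.0000−10.0000)/(186.1137−114.0274)=0.0000; B=V−Δ·S=8.4034
Node (1,0) S=56.5500: V=(p*·4.8892+(1−p*)·0.0000)/1.19=2.3905; Δ=(4.8892−0.0000)/(80.3010−49.1985)=0.1572; B=V−Δ·S=-6.4991
Node (1,1) S=92.3000: V=(p*·8.4034+(1−p*)·4.8892)/1.19=5.8267; Δ=(8.4034−4.8892)/(131.0660−80.3010)=0.0692; B=V−Δ·S=-0.5626
Node (0,0) S=65.0000: V=(p*·5.8267+(1−p*)·2.3905)/1.19=3.6889; Δ=(5.8267−2.3905)/(92.3000−56.5500)=0.0961; B=V−Δ·S=-2.5589
Verification: the root portfolio costs Δ(0,0)·S0 + B(0,0) = 3.6889, matching V0.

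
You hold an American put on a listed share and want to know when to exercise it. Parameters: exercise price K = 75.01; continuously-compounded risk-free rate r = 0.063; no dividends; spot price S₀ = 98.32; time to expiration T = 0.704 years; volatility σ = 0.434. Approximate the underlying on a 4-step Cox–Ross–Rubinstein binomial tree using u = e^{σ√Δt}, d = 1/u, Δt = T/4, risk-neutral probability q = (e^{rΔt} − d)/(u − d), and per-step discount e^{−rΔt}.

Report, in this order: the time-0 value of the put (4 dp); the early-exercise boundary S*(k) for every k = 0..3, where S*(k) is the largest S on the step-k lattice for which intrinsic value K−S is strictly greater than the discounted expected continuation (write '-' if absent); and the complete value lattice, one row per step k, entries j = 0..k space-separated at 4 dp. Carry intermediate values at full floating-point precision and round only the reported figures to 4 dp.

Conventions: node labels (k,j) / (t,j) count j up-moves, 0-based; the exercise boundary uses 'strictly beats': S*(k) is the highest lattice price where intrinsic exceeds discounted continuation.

Δt=0.17600  u=1.19970  d=0.83354  q=0.48506  discount=0.98897
step 4 (expiry): payoffs max(K−S,0) = 27.5478 6.6983 0.0000 0.0000 0.0000
step 3: (k=3,j=0): S=56.9406, K−S=18.0694, hold=17.2423 ⇒ V=18.0694 exercise | (k=3,j=1): S=81.9537, K−S=0.0000, hold=3.4112 ⇒ V=3.4112 continue | (k=3,j=2): S=117.9547, K−S=0.0000, hold=0.0000 ⇒ V=0.0000 continue | (k=3,j=3): S=169.7704, K−S=0.0000, hold=0.0000 ⇒ V=0.0000 continue  boundary S*=56.9406
step 2: (k=2,j=0): S=68.3117, K−S=6.6983, hold=10.8385 ⇒ V=10.8385 continue | (k=2,j=1): S=98.3200, K−S=0.0000, hold=1.7372 ⇒ V=1.7372 continue | (k=2,j=2): S=141.5105, K−S=0.0000, hold=0.0000 ⇒ V=0.0000 continue  boundary S*=-
step 1: (k=1,j=0): S=81.9537, K−S=0.0000, hold=6.3530 ⇒ V=6.3530 continue | (k=1,j=1): S=117.9547, K−S=0.0000, hold=0.8847 ⇒ V=0.8847 continue  boundary S*=-
step 0: (k=0,j=0): S=98.3200, K−S=0.0000, hold=3.6598 ⇒ V=3.6598 continue  boundary S*=-

price = 3.6598
boundary = - - - 56.9406
tree:
3.6598
6.3530 0.8847
10.8385 1.7372 0.0000
18.0694 3.4112 0.0000 0.0000
27.5478 6.6983 0.0000 0.0000 0.0000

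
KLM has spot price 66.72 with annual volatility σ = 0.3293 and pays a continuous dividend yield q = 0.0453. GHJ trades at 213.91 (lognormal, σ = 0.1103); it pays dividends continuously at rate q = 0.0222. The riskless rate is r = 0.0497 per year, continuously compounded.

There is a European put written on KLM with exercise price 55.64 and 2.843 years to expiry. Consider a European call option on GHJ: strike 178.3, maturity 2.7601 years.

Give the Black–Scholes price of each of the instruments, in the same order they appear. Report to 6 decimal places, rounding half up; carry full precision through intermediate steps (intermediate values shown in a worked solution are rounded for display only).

price(KLM put K=55.64) = 7.208796
price(GHJ call K=178.3) = 46.915892

[KLM put K=55.64]
σ√T = 0.3293·√2.843 = 0.555239
d₁ = (ln(S/K) + (r−q+σ²/2)T) / (σ√T) = (ln(66.72/55.64) + (0.0497−0.0453+0.3293²/2)·2.843) / 0.555239 = (0.181602 + 0.166655) / 0.555239 = 0.627220
d₂ = d₁ − σ√T = 0.627220 − 0.555239 = 0.071980
e^{−rT} = 0.868231
e^{−qT} = 0.879160
N(−d₁) = 0.265258,  N(−d₂) = 0.471309
price = K·e^{−rT}·N(−d₂) − S·e^{−qT}·N(−d₁) = 22.768170 − 15.559374 = 7.208796
[GHJ call K=178.3]
σ√T = 0.1103·√2.7601 = 0.183247
d₁ = (ln(S/K) + (r−q+σ²/2)T) / (σ√T) = (ln(213.91/178.3) + (0.0497−0.0222+0.1103²/2)·2.7601) / 0.183247 = (0.182088 + 0.092693) / 0.183247 = 1.499505
d₂ = d₁ − σ√T = 1.499505 − 0.183247 = 1.316257
e^{−rT} = 0.871816
e^{−qT} = 0.940565
N(d₁) = 0.933129,  N(d₂) = 0.905956
price = S·e^{−qT}·N(d₁) − K·e^{−rT}·N(d₂) = 187.742045 − 140.826154 = 46.915892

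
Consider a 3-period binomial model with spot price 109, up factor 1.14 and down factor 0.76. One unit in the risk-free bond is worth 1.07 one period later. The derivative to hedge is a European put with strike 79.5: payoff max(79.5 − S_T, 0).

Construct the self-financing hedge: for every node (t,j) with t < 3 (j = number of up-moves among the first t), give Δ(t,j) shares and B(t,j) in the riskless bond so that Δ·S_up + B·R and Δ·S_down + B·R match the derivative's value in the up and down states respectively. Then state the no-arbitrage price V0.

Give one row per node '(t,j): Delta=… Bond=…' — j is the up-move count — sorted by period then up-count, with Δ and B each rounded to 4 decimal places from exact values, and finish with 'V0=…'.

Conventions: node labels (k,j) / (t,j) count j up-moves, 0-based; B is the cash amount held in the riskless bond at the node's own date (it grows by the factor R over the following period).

The replicating-portfolio and risk-neutral prices coincide; use p* = (1.07−0.76)/(1.14−0.76) = 0.8158 for the latter.
At maturity the claim pays: V(3,0)=31.6516, V(3,1)=7.7274, V(3,2)=0.0000, V(3,3)=0.0000
Node (2,0) S=62.9584: V=(p*·7.7274+(1−p*)·31.6516)/1.07=11.3407; Δ=(7.7274−31.6516)/(71.7726−47.8484)=-1.0000; B=V−Δ·S=74.2991
Node (2,1) S=94.4376: V=(p*·0.0000+(1−p*)·7.7274)/1.07=1.3303; Δ=(0.0000−7.7274)/(107.6589−71.7726)=-0.2153; B=V−Δ·S=21.6657
Node (2,2) S=141.6564: V=(p*·0.0000+(1−p*)·0.0000)/1.07=0.0000; Δ=(0.0000−0.0000)/(161.4883−107.6589)=0.0000; B=V−Δ·S=0.0000
Node (1,0) S=82.8400: V=(p*·1.3303+(1−p*)·11.3407)/1.07=2.9667; Δ=(1.3303−11.3407)/(94.4376−62.9584)=-0.3180; B=V−Δ·S=29.3096
Node (1,1) S=124.2600: V=(p*·0.0000+(1−p*)·1.3303)/1.07=0.2290; Δ=(0.0000−1.3303)/(141.6564−94.4376)=-0.0282; B=V−Δ·S=3.7299
Node (0,0) S=109.0000: V=(p*·0.2290+(1−p*)·2.9667)/1.07=0.6854; Δ=(0.2290−2.9667)/(124.2600−82.8400)=-0.0661; B=V−Δ·S=7.8897
Verification: the root portfolio costs Δ(0,0)·S0 + B(0,0) = 0.6854, matching V0.

(0,0): Delta=-0.0661 Bond=7.8897
(1,0): Delta=-0.3180 Bond=29.3096
(1,1): Delta=-0.0282 Bond=3.7299
(2,0): Delta=-1.0000 Bond=74.2991
(2,1): Delta=-0.2153 Bond=21.6657
(2,2): Delta=0.0000 Bond=0.0000
V0=0.6854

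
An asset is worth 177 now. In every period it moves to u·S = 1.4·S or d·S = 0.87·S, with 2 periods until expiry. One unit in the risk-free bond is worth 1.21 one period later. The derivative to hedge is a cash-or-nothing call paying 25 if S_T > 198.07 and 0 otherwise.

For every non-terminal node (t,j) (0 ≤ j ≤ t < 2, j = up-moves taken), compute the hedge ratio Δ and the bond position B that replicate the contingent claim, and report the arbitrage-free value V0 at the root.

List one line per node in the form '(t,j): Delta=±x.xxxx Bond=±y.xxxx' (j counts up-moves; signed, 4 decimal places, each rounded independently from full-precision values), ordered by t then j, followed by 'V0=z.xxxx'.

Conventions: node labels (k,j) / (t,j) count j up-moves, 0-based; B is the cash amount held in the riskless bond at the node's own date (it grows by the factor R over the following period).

(0,0): Delta=0.0790 Bond=0.9057
(1,0): Delta=0.3063 Bond=-33.9155
(1,1): Delta=0.0000 Bond=20.6612
V0=14.8809

Risk-neutral probability p* = (R−d)/(u−d) = (1.21−0.87)/(1.4−0.87) = 0.6415.
Terminal payoffs: V(2,0)=0.0000, V(2,1)=25.0000, V(2,2)=25.0000
(1,0): S=153.9900. Δ = (V_up−V_dn)/(S_up−S_dn) = (25.0000−0.0000)/(215.5860−133.9713) = 0.3063. V = [p*·25.0000 + (1−p*)·0.0000]/1.21 = 13.2543. B = V − Δ·S = -33.9155.
(1,1): S=247.8000. Δ = (V_up−V_dn)/(S_up−S_dn) = (25.0000−25.0000)/(346.9200−215.5860) = 0.0000. V = [p*·25.0000 + (1−p*)·25.0000]/1.21 = 20.6612. B = V − Δ·S = 20.6612.
(0,0): S=177.0000. Δ = (V_up−V_dn)/(S_up−S_dn) = (20.6612−13.2543)/(247.8000−153.9900) = 0.0790. V = [p*·20.6612 + (1−p*)·13.2543]/1.21 = 14.8809. B = V − Δ·S = 0.9057.
Verification: the root portfolio costs Δ(0,0)·S0 + B(0,0) = 14.8809, matching V0.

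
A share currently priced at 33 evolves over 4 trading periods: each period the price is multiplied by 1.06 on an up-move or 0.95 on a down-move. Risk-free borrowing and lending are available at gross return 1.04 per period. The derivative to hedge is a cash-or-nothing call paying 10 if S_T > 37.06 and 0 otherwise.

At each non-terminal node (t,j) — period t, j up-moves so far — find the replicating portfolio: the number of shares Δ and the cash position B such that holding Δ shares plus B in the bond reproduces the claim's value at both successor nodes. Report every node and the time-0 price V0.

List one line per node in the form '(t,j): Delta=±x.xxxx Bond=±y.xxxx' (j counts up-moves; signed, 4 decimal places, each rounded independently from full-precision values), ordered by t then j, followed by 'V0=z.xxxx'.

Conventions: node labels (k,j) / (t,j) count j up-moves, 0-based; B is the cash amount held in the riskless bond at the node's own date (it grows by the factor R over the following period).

(0,0): Delta=0.8942 Bond=-22.2742
(1,0): Delta=1.7947 Bond=-51.3961
(1,1): Delta=0.7149 Bond=-16.8916
(2,0): Delta=0.0000 Bond=0.0000
(2,1): Delta=2.1522 Bond=-65.3302
(2,2): Delta=0.4286 Bond=-6.9533
(3,0): Delta=0.0000 Bond=0.0000
(3,1): Delta=0.0000 Bond=0.0000
(3,2): Delta=2.5808 Bond=-83.0420
(3,3): Delta=0.0000 Bond=9.6154
V0=7.2356

The replicating-portfolio and risk-neutral prices coincide; use p* = (1.04−0.95)/(1.06−0.95) = 0.8182 for the latter.
Expiry values: V(4,0)=0.0000, V(4,1)=0.0000, V(4,2)=0.0000, V(4,3)=10.0000, V(4,4)=10.0000
  t=3,j=0: stock 28.2934 → up 29.9910 (V=0.0000), down 26.8787 (V=0.0000). Price 0.0000; hedge Δ=0.0000, bond B=0.0000.
  t=3,j=1: stock 31.5695 → up 33.4636 (V=0.0000), down 29.9910 (V=0.0000). Price 0.0000; hedge Δ=0.0000, bond B=0.0000.
  t=3,j=2: stock 35.2249 → up 37.3384 (V=10.0000), down 33.4636 (V=0.0000). Price 7.8671; hedge Δ=2.5808, bond B=-83.0420.
  t=3,j=3: stock 39.3035 → up 41.6617 (V=10.0000), down 37.3384 (V=10.0000). Price 9.6154; hedge Δ=0.0000, bond B=9.6154.
  t=2,j=0: stock 29.7825 → up 31.5694 (V=0.0000), down 28.2934 (V=0.0000). Price 0.0000; hedge Δ=0.0000, bond B=0.0000.
  t=2,j=1: stock 33.2310 → up 35.2249 (V=7.8671), down 31.5694 (V=0.0000). Price 6.1892; hedge Δ=2.1522, bond B=-65.3302.
  t=2,j=2: stock 37.0788 → up 39.3035 (V=9.6154), down 35.2249 (V=7.8671). Price 8.9399; hedge Δ=0.4286, bond B=-6.9533.
  t=1,j=0: stock 31.3500 → up 33.2310 (V=6.1892), down 29.7825 (V=0.0000). Price 4.8691; hedge Δ=1.7947, bond B=-51.3961.
  t=1,j=1: stock 34.9800 → up 37.0788 (V=8.9399), down 33.2310 (V=6.1892). Price 8.1152; hedge Δ=0.7149, bond B=-16.8916.
  t=0,j=0: stock 33.0000 → up 34.9800 (V=8.1152), down 31.3500 (V=4.8691). Price 7.2356; hedge Δ=0.8942, bond B=-22.2742.
As a check, the time-0 holding Δ(0,0)·S0 + B(0,0) comes to 7.2356 — exactly V0.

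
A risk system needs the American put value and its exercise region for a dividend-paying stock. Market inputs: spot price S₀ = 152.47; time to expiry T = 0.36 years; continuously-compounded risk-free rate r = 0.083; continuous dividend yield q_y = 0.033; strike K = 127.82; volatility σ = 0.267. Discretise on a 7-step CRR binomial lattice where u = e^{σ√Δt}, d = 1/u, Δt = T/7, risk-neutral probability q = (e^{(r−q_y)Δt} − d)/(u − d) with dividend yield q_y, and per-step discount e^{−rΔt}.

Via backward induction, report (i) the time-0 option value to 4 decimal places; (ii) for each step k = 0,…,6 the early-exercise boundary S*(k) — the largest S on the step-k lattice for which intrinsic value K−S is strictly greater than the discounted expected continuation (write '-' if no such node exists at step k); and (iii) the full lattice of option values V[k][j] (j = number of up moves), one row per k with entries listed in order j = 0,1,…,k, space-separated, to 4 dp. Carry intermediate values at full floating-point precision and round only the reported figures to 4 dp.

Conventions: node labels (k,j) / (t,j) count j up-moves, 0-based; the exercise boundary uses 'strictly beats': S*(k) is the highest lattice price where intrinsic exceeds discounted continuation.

Δt=0.05143, u=1.06242, d=0.94125, q=0.50612, disc=e^(-rΔt)=0.99574
k=7 terminal: V=max(K-S,0) → 28.0250 15.1776 0.6763 0.0000 0.0000 0.0000 0.0000 0.0000
k=6: j=0 S=106.0243 intr=21.7957 cont=21.4310 V=21.7957[EX]; j=1 S=119.6736 intr=8.1464 cont=7.8049 V=8.1464[EX]; j=2 S=135.0801 intr=0.0000 cont=0.3326 V=0.3326[hold]; j=3 S=152.4700 intr=0.0000 cont=0.0000 V=0.0000[hold]; j=4 S=172.0986 intr=0.0000 cont=0.0000 V=0.0000[hold]; j=5 S=194.2542 intr=0.0000 cont=0.0000 V=0.0000[hold]; j=6 S=219.2620 intr=0.0000 cont=0.0000 V=0.0000[hold]  S*(6)=119.6736
k=5: j=0 S=112.6424 intr=15.1776 cont=14.8241 V=15.1776[EX]; j=1 S=127.1437 intr=0.6763 cont=4.1738 V=4.1738[hold]; j=2 S=143.5119 intr=0.0000 cont=0.1636 V=0.1636[hold]; j=3 S=161.9873 intr=0.0000 cont=0.0000 V=0.0000[hold]; j=4 S=182.8411 intr=0.0000 cont=0.0000 V=0.0000[hold]; j=5 S=206.3796 intr=0.0000 cont=0.0000 V=0.0000[hold]  S*(5)=112.6424
k=4: j=0 S=119.6736 intr=8.1464 cont=9.5675 V=9.5675[hold]; j=1 S=135.0801 intr=0.0000 cont=2.1350 V=2.1350[hold]; j=2 S=152.4700 intr=0.0000 cont=0.0804 V=0.0804[hold]; j=3 S=172.0986 intr=0.0000 cont=0.0000 V=0.0000[hold]; j=4 S=194.2542 intr=0.0000 cont=0.0000 V=0.0000[hold]  S*(4)=-
k=3: j=0 S=127.1437 intr=0.6763 cont=5.7811 V=5.7811[hold]; j=1 S=143.5119 intr=0.0000 cont=1.0905 V=1.0905[hold]; j=2 S=161.9873 intr=0.0000 cont=0.0396 V=0.0396[hold]; j=3 S=182.8411 intr=0.0000 cont=0.0000 V=0.0000[hold]  S*(3)=-
k=2: j=0 S=135.0801 intr=0.0000 cont=3.3926 V=3.3926[hold]; j=1 S=152.4700 intr=0.0000 cont=0.5562 V=0.5562[hold]; j=2 S=172.0986 intr=0.0000 cont=0.0195 V=0.0195[hold]  S*(2)=-
k=1: j=0 S=143.5119 intr=0.0000 cont=1.9487 V=1.9487[hold]; j=1 S=161.9873 intr=0.0000 cont=0.2833 V=0.2833[hold]  S*(1)=-
k=0: j=0 S=152.4700 intr=0.0000 cont=1.1011 V=1.1011[hold]  S*(0)=-

price = 1.1011
boundary = - - - - - 112.6424 119.6736
tree:
1.1011
1.9487 0.2833
3.3926 0.5562 0.0195
5.7811 1.0905 0.0396 0.0000
9.5675 2.1350 0.0804 0.0000 0.0000
15.1776 4.1738 0.1636 0.0000 0.0000 0.0000
21.7957 8.1464 0.3326 0.0000 0.0000 0.0000 0.0000
28.0250 15.1776 0.6763 0.0000 0.0000 0.0000 0.0000 0.0000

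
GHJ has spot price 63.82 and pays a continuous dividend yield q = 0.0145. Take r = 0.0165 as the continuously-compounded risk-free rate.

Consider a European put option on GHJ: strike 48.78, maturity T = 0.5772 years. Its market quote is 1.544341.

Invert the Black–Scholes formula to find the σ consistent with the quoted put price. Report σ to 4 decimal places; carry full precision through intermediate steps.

At σ = 0.3847 the Black–Scholes value reproduces the quote:
σ√T = 0.3847·√0.5772 = 0.292271
d₁ = (ln(S/K) + (r−q+σ²/2)T) / (σ√T) = (ln(63.82/48.78) + (0.0165−0.0145+0.3847²/2)·0.5772) / 0.292271 = (0.268746 + 0.043865) / 0.292271 = 1.069596
d₂ = d₁ − σ√T = 1.069596 − 0.292271 = 0.777326
e^{−rT} = 0.990521
e^{−qT} = 0.991666
N(−d₁) = 0.142401,  N(−d₂) = 0.218483
V = K·e^{−rT}·N(−d₂) − S·e^{−qT}·N(−d₁) = 10.556598 − 9.012257 = 1.544341 (equal to the quote); since ∂V/∂σ > 0 for all σ, the implied volatility is unique

sigma = 0.3847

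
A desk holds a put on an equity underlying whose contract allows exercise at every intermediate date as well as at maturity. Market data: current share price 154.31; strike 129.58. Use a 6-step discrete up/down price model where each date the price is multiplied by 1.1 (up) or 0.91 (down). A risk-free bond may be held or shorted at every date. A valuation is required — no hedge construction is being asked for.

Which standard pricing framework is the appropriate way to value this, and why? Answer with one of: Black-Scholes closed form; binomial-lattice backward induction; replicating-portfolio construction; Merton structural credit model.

Key observation: the exercise right at every one of the 6 steps is what matters: each node needs max(129.58 − S, continuation), which only the stepwise tree valuation starting from spot 154.31 delivers.

framework: binomial-lattice backward induction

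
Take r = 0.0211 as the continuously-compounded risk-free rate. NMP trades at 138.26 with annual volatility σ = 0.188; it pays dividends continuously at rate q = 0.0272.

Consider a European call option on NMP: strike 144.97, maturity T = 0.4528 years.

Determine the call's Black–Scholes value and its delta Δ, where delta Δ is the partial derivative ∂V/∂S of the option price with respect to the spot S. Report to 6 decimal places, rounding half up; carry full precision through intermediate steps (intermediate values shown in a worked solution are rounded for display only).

σ√T = 0.188·√0.4528 = 0.126506
d₁ = (ln(S/K) + (r−q+σ²/2)T) / (σ√T) = (ln(138.26/144.97) + (0.0211−0.0272+0.188²/2)·0.4528) / 0.126506 = (-0.047391 + 0.005240) / 0.126506 = -0.333194
d₂ = d₁ − σ√T = -0.333194 − 0.126506 = -0.459700
e^{−rT} = 0.990491
e^{−qT} = 0.987759
N(d₁) = 0.369494,  N(d₂) = 0.322866
Call price V = S·e^{−qT}·N(d₁) − K·e^{−rT}·N(d₂) = 50.460895 − 46.360789 = 4.100106
Δ = e^{−qT}·N(d₁) = 0.364971

price = 4.100106
Δ = 0.364971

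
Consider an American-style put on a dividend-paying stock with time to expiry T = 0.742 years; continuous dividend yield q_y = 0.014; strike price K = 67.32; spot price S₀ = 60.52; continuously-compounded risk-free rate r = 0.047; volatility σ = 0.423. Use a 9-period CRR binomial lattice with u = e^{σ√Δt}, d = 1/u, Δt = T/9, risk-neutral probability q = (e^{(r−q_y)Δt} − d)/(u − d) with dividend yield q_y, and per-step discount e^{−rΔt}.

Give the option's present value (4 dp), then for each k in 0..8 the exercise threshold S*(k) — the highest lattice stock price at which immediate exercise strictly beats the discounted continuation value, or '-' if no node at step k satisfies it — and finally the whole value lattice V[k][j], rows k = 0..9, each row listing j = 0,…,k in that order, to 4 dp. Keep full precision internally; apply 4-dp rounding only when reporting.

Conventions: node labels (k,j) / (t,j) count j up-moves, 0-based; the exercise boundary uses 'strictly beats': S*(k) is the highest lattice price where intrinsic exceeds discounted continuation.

Δt=0.08244, u=1.12914, d=0.88563, q=0.48086, disc=e^(-rΔt)=0.99613
k=9 terminal: V=max(K-S,0) → 47.0353 41.4579 34.3469 25.2807 13.7217 0.0000 0.0000 0.0000 0.0000 0.0000
k=8: j=0 S=22.9042 intr=44.4158 cont=44.1818 V=44.4158[EX]; j=1 S=29.2019 intr=38.1181 cont=37.8914 V=38.1181[EX]; j=2 S=37.2312 intr=30.0888 cont=29.8714 V=30.0888[EX]; j=3 S=47.4682 intr=19.8518 cont=19.6462 V=19.8518[EX]; j=4 S=60.5200 intr=6.8000 cont=7.0959 V=7.0959[hold]; j=5 S=77.1605 intr=0.0000 cont=0.0000 V=0.0000[hold]; j=6 S=98.3763 intr=0.0000 cont=0.0000 V=0.0000[hold]; j=7 S=125.4257 intr=0.0000 cont=0.0000 V=0.0000[hold]; j=8 S=159.9125 intr=0.0000 cont=0.0000 V=0.0000[hold]  S*(8)=47.4682
k=7: j=0 S=25.8621 intr=41.4579 cont=41.2274 V=41.4579[EX]; j=1 S=32.9731 intr=34.3469 cont=34.1246 V=34.3469[EX]; j=2 S=42.0393 intr=25.2807 cont=25.0689 V=25.2807[EX]; j=3 S=53.5983 intr=13.7217 cont=13.6649 V=13.7217[EX]; j=4 S=68.3356 intr=0.0000 cont=3.6695 V=3.6695[hold]; j=5 S=87.1250 intr=0.0000 cont=0.0000 V=0.0000[hold]; j=6 S=111.0807 intr=0.0000 cont=0.0000 V=0.0000[hold]; j=7 S=141.6232 intr=0.0000 cont=0.0000 V=0.0000[hold]  S*(7)=53.5983
k=6: j=0 S=29.2019 intr=38.1181 cont=37.8914 V=38.1181[EX]; j=1 S=37.2312 intr=30.0888 cont=29.8714 V=30.0888[EX]; j=2 S=47.4682 intr=19.8518 cont=19.6462 V=19.8518[EX]; j=3 S=60.5200 intr=6.8000 cont=8.8536 V=8.8536[hold]; j=4 S=77.1605 intr=0.0000 cont=1.8976 V=1.8976[hold]; j=5 S=98.3763 intr=0.0000 cont=0.0000 V=0.0000[hold]; j=6 S=125.4257 intr=0.0000 cont=0.0000 V=0.0000[hold]  S*(6)=47.4682
k=5: j=0 S=32.9731 intr=34.3469 cont=34.1246 V=34.3469[EX]; j=1 S=42.0393 intr=25.2807 cont=25.0689 V=25.2807[EX]; j=2 S=53.5983 intr=13.7217 cont=14.5069 V=14.5069[hold]; j=3 S=68.3356 intr=0.0000 cont=5.4875 V=5.4875[hold]; j=4 S=87.1250 intr=0.0000 cont=0.9813 V=0.9813[hold]; j=5 S=111.0807 intr=0.0000 cont=0.0000 V=0.0000[hold]  S*(5)=42.0393
k=4: j=0 S=37.2312 intr=30.0888 cont=29.8714 V=30.0888[EX]; j=1 S=47.4682 intr=19.8518 cont=20.0223 V=20.0223[hold]; j=2 S=60.5200 intr=6.8000 cont=10.1305 V=10.1305[hold]; j=3 S=77.1605 intr=0.0000 cont=3.3078 V=3.3078[hold]; j=4 S=98.3763 intr=0.0000 cont=0.5075 V=0.5075[hold]  S*(4)=37.2312
k=3: j=0 S=42.0393 intr=25.2807 cont=25.1505 V=25.2807[EX]; j=1 S=53.5983 intr=13.7217 cont=15.2066 V=15.2066[hold]; j=2 S=68.3356 intr=0.0000 cont=6.8232 V=6.8232[hold]; j=3 S=87.1250 intr=0.0000 cont=1.9536 V=1.9536[hold]  S*(3)=42.0393
k=2: j=0 S=47.4682 intr=19.8518 cont=20.3575 V=20.3575[hold]; j=1 S=60.5200 intr=6.8000 cont=11.1322 V=11.1322[hold]; j=2 S=77.1605 intr=0.0000 cont=4.4643 V=4.4643[hold]  S*(2)=-
k=1: j=0 S=53.5983 intr=13.7217 cont=15.8598 V=15.8598[hold]; j=1 S=68.3356 intr=0.0000 cont=7.8952 V=7.8952[hold]  S*(1)=-
k=0: j=0 S=60.5200 intr=6.8000 cont=11.9834 V=11.9834[hold]  S*(0)=-

price = 11.9834
boundary = - - - 42.0393 37.2312 42.0393 47.4682 53.5983 47.4682
tree:
11.9834
15.8598 7.8952
20.3575 11.1322 4.4643
25.2807 15.2066 6.8232 1.9536
30.0888 20.0223 10.1305 3.3078 0.5075
34.3469 25.2807 14.5069 5.4875 0.9813 0.0000
38.1181 30.0888 19.8518 8.8536 1.8976 0.0000 0.0000
41.4579 34.3469 25.2807 13.7217 3.6695 0.0000 0.0000 0.0000
44.4158 38.1181 30.0888 19.8518 7.0959 0.0000 0.0000 0.0000 0.0000
47.0353 41.4579 34.3469 25.2807 13.7217 0.0000 0.0000 0.0000 0.0000 0.0000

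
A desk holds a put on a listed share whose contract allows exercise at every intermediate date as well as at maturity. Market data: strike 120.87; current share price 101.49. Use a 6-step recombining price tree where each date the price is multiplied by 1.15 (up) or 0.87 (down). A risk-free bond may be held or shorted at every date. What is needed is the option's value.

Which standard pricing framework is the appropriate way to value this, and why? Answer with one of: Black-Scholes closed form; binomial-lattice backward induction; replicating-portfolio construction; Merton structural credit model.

Key observation: the exercise right at every one of the 6 steps is what matters: each node needs max(120.87 − S, continuation), which only the stepwise tree valuation starting from spot 101.49 delivers.

framework: binomial-lattice backward induction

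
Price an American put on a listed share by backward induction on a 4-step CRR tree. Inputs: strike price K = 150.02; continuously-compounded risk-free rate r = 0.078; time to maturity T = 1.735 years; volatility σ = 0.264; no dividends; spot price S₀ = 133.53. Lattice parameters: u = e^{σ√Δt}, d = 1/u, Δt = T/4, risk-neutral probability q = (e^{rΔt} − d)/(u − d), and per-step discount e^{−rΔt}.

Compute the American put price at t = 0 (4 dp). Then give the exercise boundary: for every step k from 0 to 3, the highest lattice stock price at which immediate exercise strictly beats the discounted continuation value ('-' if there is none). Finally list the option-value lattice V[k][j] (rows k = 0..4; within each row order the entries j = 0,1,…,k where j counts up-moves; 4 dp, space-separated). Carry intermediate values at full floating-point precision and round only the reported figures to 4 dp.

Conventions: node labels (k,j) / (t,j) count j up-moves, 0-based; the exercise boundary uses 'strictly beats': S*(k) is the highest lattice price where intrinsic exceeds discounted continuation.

price = 21.7672
boundary = - 112.2195 94.3100 112.2195
tree:
21.7672
37.8005 10.2664
55.7100 20.0639 3.0504
70.7613 37.8005 7.0923 0.0000
83.4105 55.7100 16.4900 0.0000 0.0000

Δt=0.43375, u=1.18990, d=0.84041, q=0.55510, disc=e^(-rΔt)=0.96673
k=4 terminal: V=max(K-S,0) → 83.4105 55.7100 16.4900 0.0000 0.0000
k=3: j=0 S=79.2587 intr=70.7613 cont=65.7706 V=70.7613[EX]; j=1 S=112.2195 intr=37.8005 cont=32.8099 V=37.8005[EX]; j=2 S=158.8874 intr=0.0000 cont=7.0923 V=7.0923[hold]; j=3 S=224.9628 intr=0.0000 cont=0.0000 V=0.0000[hold]  S*(3)=112.2195
k=2: j=0 S=94.3100 intr=55.7100 cont=50.7194 V=55.7100[EX]; j=1 S=133.5300 intr=16.4900 cont=20.0639 V=20.0639[hold]; j=2 S=189.0602 intr=0.0000 cont=3.0504 V=3.0504[hold]  S*(2)=94.3100
k=1: j=0 S=112.2195 intr=37.8005 cont=34.7278 V=37.8005[EX]; j=1 S=158.8874 intr=0.0000 cont=10.2664 V=10.2664[hold]  S*(1)=112.2195
k=0: j=0 S=133.5300 intr=16.4900 cont=21.7672 V=21.7672[hold]  S*(0)=-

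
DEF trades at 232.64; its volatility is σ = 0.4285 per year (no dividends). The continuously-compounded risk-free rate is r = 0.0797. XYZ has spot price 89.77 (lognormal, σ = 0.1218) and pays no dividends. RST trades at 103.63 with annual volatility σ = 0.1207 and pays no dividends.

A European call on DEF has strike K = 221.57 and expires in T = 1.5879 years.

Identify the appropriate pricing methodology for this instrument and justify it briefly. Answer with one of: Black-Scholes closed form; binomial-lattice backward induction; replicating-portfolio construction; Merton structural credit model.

Key observation: everything needed for the exact continuous-time valuation of the European call on DEF (strike 221.57) is given, and no feature rules the closed form out.

framework: Black-Scholes closed form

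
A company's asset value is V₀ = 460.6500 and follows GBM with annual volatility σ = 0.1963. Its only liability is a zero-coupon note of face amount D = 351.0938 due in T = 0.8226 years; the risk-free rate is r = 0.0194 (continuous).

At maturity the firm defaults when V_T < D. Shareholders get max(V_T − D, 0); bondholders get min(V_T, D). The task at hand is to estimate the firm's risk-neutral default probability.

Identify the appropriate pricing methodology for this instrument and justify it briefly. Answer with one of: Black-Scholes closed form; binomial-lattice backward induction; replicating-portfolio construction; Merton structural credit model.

framework: Merton structural credit model

Key observation: the data describe a firm's assets (V₀ = 460.6500, GBM) and a single zero-coupon debt of face 351.0938, so credit quantities follow from equity-as-call in the structural model.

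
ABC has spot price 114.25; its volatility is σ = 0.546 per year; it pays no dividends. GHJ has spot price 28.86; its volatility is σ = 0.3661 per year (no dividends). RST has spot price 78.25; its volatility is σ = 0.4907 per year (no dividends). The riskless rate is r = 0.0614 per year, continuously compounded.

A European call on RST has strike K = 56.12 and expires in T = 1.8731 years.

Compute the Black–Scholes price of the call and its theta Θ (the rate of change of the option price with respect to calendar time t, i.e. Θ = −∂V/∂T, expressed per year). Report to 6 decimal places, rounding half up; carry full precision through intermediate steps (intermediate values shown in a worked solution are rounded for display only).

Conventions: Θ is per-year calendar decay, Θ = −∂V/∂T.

price = 34.385578
Θ = -5.320822

σ√T = 0.4907·√1.8731 = 0.671578
d₁ = (ln(S/K) + (r+σ²/2)T) / (σ√T) = (ln(78.25/56.12) + (0.0614+0.4907²/2)·1.8731) / 0.671578 = (0.332417 + 0.340517) / 0.671578 = 1.002018
d₂ = d₁ − σ√T = 1.002018 − 0.671578 = 0.330440
e^{−rT} = 0.891359
N(d₁) = 0.841833,  N(d₂) = 0.629466
Call price V = S·N(d₁) − K·e^{−rT}·N(d₂) = 65.873401 − 31.487823 = 34.385578
φ(d₁) = (1/√(2π))·e^{−d₁²/2} = 0.241482
Θ = −S·φ(d₁)·σ/(2√T) − r·K·e^{−rT}·N(d₂) = −3.387469 − 1.933352 = -5.320822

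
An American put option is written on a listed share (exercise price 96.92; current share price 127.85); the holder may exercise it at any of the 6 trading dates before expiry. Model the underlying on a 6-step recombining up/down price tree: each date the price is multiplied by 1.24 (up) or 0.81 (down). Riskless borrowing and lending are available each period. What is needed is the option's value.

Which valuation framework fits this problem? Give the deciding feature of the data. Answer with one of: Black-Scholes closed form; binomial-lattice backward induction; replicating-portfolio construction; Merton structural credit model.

Key observation: the exercise right at every one of the 6 steps is what matters: each node needs max(96.92 − S, continuation), which only the stepwise tree valuation starting from spot 127.85 delivers.

framework: binomial-lattice backward induction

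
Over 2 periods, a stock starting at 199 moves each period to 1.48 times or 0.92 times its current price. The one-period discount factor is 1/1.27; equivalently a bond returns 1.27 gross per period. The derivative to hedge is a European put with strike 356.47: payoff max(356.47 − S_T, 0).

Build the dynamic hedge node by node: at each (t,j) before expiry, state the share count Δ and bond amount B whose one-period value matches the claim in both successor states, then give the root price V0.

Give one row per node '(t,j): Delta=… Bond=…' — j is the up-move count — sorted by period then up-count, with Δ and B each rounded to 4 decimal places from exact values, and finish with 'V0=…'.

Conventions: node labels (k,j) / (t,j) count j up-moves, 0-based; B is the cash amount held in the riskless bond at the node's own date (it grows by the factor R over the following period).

(0,0): Delta=-0.6493 Bond=170.4527
(1,0): Delta=-1.0000 Bond=280.6850
(1,1): Delta=-0.5185 Bond=177.9488
V0=41.2463

Arbitrage-free pricing uses the up-move probability p* = (R−d)/(u−d) = 0.6250, discounting each step at R = 1.27.
Terminal payoffs: V(2,0)=188.0364, V(2,1)=85.5116, V(2,2)=0.0000
  t=1,j=0: stock 183.0800 → up 270.9584 (V=85.5116), down 168.4336 (V=188.0364). Price 97.6050; hedge Δ=-1.0000, bond B=280.6850.
  t=1,j=1: stock 294.5200 → up 435.8896 (V=0.0000), down 270.9584 (V=85.5116). Price 25.2495; hedge Δ=-0.5185, bond B=177.9488.
  t=0,j=0: stock 199.0000 → up 294.5200 (V=25.2495), down 183.0800 (V=97.6050). Price 41.2463; hedge Δ=-0.6493, bond B=170.4527.
As a check, the time-0 holding Δ(0,0)·S0 + B(0,0) comes to 41.2463 — exactly V0.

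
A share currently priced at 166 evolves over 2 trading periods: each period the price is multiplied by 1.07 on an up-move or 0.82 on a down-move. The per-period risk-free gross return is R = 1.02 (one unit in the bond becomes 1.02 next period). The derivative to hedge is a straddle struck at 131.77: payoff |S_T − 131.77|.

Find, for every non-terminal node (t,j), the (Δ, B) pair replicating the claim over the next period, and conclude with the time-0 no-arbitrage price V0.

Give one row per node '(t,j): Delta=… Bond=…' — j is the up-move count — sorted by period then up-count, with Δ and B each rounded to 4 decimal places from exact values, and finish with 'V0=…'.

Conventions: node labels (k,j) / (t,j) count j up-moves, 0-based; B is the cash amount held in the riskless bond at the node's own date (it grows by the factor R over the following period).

(0,0): Delta=0.8096 Bond=-93.4933
(1,0): Delta=-0.1843 Bond=39.9291
(1,1): Delta=1.0000 Bond=-129.1863
V0=40.8963

Since d<R<u, set p* = (R−d)/(u−d) = 0.8000; price each node as the discounted p*-expectation of its children.
Terminal payoffs: V(2,0)=20.1516, V(2,1)=13.8784, V(2,2)=58.2834
(1,0): S=136.1200. Δ = (V_up−V_dn)/(S_up−S_dn) = (13.8784−20.1516)/(145.6484−111.6184) = -0.1843. V = [p*·13.8784 + (1−p*)·20.1516]/1.02 = 14.8363. B = V − Δ·S = 39.9291.
(1,1): S=177.6200. Δ = (V_up−V_dn)/(S_up−S_dn) = (58.2834−13.8784)/(190.0534−145.6484) = 1.0000. V = [p*·58.2834 + (1−p*)·13.8784]/1.02 = 48.4337. B = V − Δ·S = -129.1863.
(0,0): S=166.0000. Δ = (V_up−V_dn)/(S_up−S_dn) = (48.4337−14.8363)/(177.6200−136.1200) = 0.8096. V = [p*·48.4337 + (1−p*)·14.8363]/1.02 = 40.8963. B = V − Δ·S = -93.4933.
Check: Δ(0,0)·S0 + B(0,0) = 40.8963 = V0.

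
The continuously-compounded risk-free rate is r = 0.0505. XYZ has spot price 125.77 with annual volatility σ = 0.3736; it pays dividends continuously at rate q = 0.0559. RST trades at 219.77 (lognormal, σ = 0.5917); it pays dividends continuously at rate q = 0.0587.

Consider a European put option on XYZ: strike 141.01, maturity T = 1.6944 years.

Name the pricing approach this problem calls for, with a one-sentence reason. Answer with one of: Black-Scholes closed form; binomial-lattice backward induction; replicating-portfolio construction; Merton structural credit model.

framework: Black-Scholes closed form

Key observation: the strike-141.01 put on XYZ is European-exercise on a continuously-modelled lognormal underlying, so its value is a single closed-form evaluation.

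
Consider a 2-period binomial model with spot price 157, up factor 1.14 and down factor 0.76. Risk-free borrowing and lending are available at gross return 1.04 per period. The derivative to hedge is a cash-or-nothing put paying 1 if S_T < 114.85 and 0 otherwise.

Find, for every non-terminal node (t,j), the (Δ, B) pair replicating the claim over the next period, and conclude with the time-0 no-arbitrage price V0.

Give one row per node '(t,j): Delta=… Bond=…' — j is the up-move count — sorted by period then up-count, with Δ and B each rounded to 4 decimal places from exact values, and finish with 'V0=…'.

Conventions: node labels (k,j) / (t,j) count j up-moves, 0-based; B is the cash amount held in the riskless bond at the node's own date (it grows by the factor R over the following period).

(0,0): Delta=-0.0042 Bond=0.7299
(1,0): Delta=-0.0221 Bond=2.8846
(1,1): Delta=0.0000 Bond=0.0000
V0=0.0640

Risk-neutral probability p* = (R−d)/(u−d) = (1.04−0.76)/(1.14−0.76) = 0.7368.
Expiry values: V(2,0)=1.0000, V(2,1)=0.0000, V(2,2)=0.0000
(1,0): S=119.3200. Δ = (V_up−V_dn)/(S_up−S_dn) = (0.0000−1.0000)/(136.0248−90.6832) = -0.0221. V = [p*·0.0000 + (1−p*)·1.0000]/1.04 = 0.2530. B = V − Δ·S = 2.8846.
(1,1): S=178.9800. Δ = (V_up−V_dn)/(S_up−S_dn) = (0.0000−0.0000)/(204.0372−136.0248) = 0.0000. V = [p*·0.0000 + (1−p*)·0.0000]/1.04 = 0.0000. B = V − Δ·S = 0.0000.
(0,0): S=157.0000. Δ = (V_up−V_dn)/(S_up−S_dn) = (0.0000−0.2530)/(178.9800−119.3200) = -0.0042. V = [p*·0.0000 + (1−p*)·0.2530]/1.04 = 0.0640. B = V − Δ·S = 0.7299.
Check: Δ(0,0)·S0 + B(0,0) = 0.0640 = V0.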